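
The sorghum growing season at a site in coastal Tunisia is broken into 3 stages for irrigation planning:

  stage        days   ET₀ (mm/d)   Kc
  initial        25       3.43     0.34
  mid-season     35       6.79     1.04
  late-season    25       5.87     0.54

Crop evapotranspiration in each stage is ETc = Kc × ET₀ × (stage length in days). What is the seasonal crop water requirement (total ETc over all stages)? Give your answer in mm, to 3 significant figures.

initial: 0.34 × 3.43 × 25 = 29.16 mm
mid-season: 1.04 × 6.79 × 35 = 247.16 mm
late-season: 0.54 × 5.87 × 25 = 79.25 mm
Seasonal total = 355.57 mm

356 mm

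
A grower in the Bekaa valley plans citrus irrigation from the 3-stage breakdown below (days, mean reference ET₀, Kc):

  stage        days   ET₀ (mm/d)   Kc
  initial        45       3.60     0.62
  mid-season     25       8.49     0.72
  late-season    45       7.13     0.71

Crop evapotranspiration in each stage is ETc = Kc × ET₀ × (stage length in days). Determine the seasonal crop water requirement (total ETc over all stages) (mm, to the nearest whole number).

481 mm

initial: 0.62 × 3.60 × 45 = 100.44 mm
mid-season: 0.72 × 8.49 × 25 = 152.82 mm
late-season: 0.71 × 7.13 × 45 = 227.80 mm
Seasonal total = 481.06 mm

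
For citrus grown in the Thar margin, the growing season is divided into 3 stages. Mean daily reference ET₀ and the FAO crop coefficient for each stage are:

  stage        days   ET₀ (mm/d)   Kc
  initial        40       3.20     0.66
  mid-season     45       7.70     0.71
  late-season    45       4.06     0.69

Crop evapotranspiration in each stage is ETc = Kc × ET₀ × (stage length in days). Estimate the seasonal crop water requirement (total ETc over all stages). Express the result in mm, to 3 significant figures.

457 mm

initial: 0.66 × 3.20 × 40 = 84.48 mm
mid-season: 0.71 × 7.70 × 45 = 246.02 mm
late-season: 0.69 × 4.06 × 45 = 126.06 mm
Seasonal total = 456.56 mm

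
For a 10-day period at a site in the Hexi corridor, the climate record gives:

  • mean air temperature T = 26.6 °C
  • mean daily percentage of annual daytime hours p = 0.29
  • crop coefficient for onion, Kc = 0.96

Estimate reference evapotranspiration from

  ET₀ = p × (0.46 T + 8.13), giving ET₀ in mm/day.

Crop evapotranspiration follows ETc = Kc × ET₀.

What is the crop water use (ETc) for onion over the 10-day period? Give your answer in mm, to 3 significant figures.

56.7 mm

ET₀ = 0.29 × (0.46 × 26.6 + 8.13) = 0.29 × 20.366 = 5.9061 mm/d
ETc = Kc × ET₀ = 0.96 × 5.9061 = 5.6699 mm/d
Over 10 days: 5.6699 × 10 = 56.699 mm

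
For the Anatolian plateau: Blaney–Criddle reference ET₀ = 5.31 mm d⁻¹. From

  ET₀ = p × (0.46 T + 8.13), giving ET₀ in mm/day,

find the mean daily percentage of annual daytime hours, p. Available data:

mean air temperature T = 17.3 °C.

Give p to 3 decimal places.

p = ET₀ / (0.46 T + 8.13) = 5.31 / (0.46 × 17.3 + 8.13) = 5.31 / 16.088 = 0.3301

0.330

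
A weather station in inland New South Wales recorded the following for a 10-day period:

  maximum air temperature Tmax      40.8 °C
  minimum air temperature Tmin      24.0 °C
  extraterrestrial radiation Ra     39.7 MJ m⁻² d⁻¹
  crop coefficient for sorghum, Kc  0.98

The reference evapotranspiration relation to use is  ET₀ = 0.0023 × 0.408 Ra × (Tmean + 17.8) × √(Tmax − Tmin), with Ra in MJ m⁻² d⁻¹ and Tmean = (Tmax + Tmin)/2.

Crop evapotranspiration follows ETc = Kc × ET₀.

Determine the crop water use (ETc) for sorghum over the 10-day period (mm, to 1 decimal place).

Tmean = (40.8 + 24.0)/2 = 32.40 °C
0.408 Ra = 0.408 × 39.7 = 16.1976 mm/d equivalent
ET₀ = 0.0023 × 16.1976 × (32.40 + 17.8) × √16.8 = 0.0023 × 16.1976 × 50.20 × 4.0988 = 7.6655 mm/d
ETc = Kc × ET₀ = 0.98 × 7.6655 = 7.5122 mm/d
Over 10 days: 7.5122 × 10 = 75.122 mm

75.1 mm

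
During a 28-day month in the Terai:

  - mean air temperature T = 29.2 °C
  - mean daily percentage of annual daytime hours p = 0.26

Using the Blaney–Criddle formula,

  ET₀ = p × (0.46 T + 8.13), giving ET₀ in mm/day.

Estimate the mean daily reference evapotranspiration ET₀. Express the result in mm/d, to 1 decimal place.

ET₀ = 0.26 × (0.46 × 29.2 + 8.13) = 0.26 × 21.562 = 5.6061 mm/d

5.6 mm/d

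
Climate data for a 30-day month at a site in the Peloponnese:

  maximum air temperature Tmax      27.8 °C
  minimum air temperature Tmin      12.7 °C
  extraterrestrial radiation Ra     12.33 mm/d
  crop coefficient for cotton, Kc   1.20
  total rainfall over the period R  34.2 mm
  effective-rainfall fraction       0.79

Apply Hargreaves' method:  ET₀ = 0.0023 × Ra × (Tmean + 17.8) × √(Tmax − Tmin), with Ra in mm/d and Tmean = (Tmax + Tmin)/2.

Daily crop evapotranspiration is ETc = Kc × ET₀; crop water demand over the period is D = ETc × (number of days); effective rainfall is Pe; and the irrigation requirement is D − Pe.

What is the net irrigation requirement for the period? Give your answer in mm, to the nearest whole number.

Tmean = (27.8 + 12.7)/2 = 20.25 °C
ET₀ = 0.0023 × 12.33 × (20.25 + 17.8) × √15.1 = 0.0023 × 12.33 × 38.05 × 3.8859 = 4.1931 mm/d
ETc = Kc × ET₀ = 1.20 × 4.1931 = 5.0317 mm/d
Crop demand D = ETc × 30 d = 5.0317 × 30 = 150.951 mm
Pe = 0.79 × 34.2 = 27.018 mm
D − Pe = 150.951 − 27.018 = 123.933 mm

124 mm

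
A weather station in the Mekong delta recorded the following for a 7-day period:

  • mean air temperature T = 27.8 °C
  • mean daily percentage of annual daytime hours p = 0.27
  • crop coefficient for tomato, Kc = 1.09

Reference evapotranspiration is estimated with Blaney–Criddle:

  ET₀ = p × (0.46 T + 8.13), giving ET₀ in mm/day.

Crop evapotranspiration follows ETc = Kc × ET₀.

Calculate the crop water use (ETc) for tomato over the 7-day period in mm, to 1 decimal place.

43.1 mm

ET₀ = 0.27 × (0.46 × 27.8 + 8.13) = 0.27 × 20.918 = 5.6479 mm/d
ETc = Kc × ET₀ = 1.09 × 5.6479 = 6.1562 mm/d
Over 7 days: 6.1562 × 7 = 43.093 mm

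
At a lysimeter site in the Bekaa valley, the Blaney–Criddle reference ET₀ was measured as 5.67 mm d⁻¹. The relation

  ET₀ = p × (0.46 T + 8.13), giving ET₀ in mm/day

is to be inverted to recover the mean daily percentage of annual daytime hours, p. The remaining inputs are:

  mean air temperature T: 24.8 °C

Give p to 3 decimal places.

0.290

p = ET₀ / (0.46 T + 8.13) = 5.67 / (0.46 × 24.8 + 8.13) = 5.67 / 19.538 = 0.2902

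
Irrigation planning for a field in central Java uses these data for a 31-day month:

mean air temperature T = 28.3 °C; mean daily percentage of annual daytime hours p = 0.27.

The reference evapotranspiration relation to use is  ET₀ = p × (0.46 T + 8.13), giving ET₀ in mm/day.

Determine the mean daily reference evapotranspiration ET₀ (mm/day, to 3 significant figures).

5.71 mm/day

ET₀ = 0.27 × (0.46 × 28.3 + 8.13) = 0.27 × 21.148 = 5.7100 mm/d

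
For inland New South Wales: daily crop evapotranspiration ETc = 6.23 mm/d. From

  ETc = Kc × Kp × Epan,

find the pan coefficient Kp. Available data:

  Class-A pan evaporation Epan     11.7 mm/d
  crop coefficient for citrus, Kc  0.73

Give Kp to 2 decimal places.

0.73

ETc = Kc × Kp × Epan  ⇒  Kp = ETc / (Kc × Epan)
Kp = 6.23 / (0.73 × 11.7) = 6.23 / 8.541 = 0.7294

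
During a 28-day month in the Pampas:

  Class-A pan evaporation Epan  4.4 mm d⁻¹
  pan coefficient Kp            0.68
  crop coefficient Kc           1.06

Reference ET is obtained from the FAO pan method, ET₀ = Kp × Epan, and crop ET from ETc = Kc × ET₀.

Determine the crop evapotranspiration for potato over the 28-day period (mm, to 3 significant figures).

88.8 mm

ET₀ = 0.68 × 4.4 = 2.9920 mm/d
ETc = Kc × ET₀ = 1.06 × 2.9920 = 3.1715 mm/d
Over 28 days: 3.1715 × 28 = 88.802 mm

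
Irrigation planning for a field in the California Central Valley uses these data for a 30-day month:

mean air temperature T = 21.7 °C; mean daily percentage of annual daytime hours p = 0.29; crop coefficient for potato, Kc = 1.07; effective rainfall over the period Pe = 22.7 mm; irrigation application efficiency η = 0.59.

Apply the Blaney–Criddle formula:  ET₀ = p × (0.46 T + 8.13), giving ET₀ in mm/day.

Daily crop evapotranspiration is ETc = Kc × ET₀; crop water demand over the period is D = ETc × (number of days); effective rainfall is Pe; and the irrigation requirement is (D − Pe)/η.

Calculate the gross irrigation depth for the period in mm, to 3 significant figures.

247 mm

ET₀ = 0.29 × (0.46 × 21.7 + 8.13) = 0.29 × 18.112 = 5.2525 mm/d
ETc = Kc × ET₀ = 1.07 × 5.2525 = 5.6202 mm/d
Crop demand D = ETc × 30 d = 5.6202 × 30 = 168.606 mm
D − Pe = 168.606 − 22.7 = 145.906 mm
Gross irrigation = 145.906 / 0.59 = 247.298 mm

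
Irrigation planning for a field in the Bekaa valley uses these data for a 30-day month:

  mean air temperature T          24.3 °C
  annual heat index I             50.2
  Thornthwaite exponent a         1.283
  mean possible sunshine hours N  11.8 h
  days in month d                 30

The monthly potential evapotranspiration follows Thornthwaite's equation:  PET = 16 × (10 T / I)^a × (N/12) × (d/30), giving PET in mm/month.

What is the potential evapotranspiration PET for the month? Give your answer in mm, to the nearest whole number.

119 mm

10T/I = 10 × 24.3 / 50.2 = 4.8406
(10T/I)^a = 4.8406^1.283 = 7.5635
Uncorrected PET = 16 × 7.5635 = 121.016 mm
Correction = (N/12)(d/30) = (11.8/12)(30/30) = 0.9833
PET = 121.016 × 0.9833 = 118.995 mm/month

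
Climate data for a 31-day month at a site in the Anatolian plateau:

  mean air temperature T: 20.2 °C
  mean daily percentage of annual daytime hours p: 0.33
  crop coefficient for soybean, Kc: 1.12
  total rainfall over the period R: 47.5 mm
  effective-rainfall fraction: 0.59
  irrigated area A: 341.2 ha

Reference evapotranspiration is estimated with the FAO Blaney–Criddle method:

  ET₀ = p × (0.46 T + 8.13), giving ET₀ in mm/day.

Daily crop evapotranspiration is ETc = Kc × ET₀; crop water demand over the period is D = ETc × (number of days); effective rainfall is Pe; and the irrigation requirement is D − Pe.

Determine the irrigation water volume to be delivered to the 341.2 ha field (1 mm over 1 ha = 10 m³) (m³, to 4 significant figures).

585500 m³

ET₀ = 0.33 × (0.46 × 20.2 + 8.13) = 0.33 × 17.422 = 5.7493 mm/d
ETc = Kc × ET₀ = 1.12 × 5.7493 = 6.4392 mm/d
Crop demand D = ETc × 31 d = 6.4392 × 31 = 199.615 mm
Pe = 0.59 × 47.5 = 28.025 mm
D − Pe = 199.615 − 28.025 = 171.590 mm
Volume = 171.590 mm × 341.2 ha × 10 = 585465.1 m³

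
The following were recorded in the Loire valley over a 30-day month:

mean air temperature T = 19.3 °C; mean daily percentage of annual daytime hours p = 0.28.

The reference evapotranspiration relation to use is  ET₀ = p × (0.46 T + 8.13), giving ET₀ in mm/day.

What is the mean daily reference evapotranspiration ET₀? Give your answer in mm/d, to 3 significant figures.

4.76 mm/d

ET₀ = 0.28 × (0.46 × 19.3 + 8.13) = 0.28 × 17.008 = 4.7622 mm/d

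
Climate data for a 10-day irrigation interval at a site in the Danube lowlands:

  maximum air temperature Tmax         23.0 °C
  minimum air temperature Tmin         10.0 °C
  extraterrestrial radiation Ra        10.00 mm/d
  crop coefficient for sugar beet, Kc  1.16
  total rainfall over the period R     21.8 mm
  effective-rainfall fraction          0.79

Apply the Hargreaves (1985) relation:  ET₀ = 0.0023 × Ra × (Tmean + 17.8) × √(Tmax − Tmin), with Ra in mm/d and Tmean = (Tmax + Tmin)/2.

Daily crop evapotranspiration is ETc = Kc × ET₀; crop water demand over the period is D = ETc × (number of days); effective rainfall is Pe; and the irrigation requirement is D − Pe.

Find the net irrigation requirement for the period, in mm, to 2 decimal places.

15.77 mm

Tmean = (23.0 + 10.0)/2 = 16.50 °C
ET₀ = 0.0023 × 10.00 × (16.50 + 17.8) × √13.0 = 0.0023 × 10.00 × 34.30 × 3.6056 = 2.8445 mm/d
ETc = Kc × ET₀ = 1.16 × 2.8445 = 3.2996 mm/d
Crop demand D = ETc × 10 d = 3.2996 × 10 = 32.996 mm
Pe = 0.79 × 21.8 = 17.222 mm
D − Pe = 32.996 − 17.222 = 15.774 mm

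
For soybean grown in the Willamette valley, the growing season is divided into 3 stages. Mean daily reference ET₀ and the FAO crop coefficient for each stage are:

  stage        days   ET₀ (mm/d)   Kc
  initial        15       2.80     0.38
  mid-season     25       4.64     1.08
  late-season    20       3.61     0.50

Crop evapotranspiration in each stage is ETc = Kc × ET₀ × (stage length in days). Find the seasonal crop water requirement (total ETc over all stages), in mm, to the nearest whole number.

177 mm

initial: 0.38 × 2.80 × 15 = 15.96 mm
mid-season: 1.08 × 4.64 × 25 = 125.28 mm
late-season: 0.50 × 3.61 × 20 = 36.10 mm
Seasonal total = 177.34 mm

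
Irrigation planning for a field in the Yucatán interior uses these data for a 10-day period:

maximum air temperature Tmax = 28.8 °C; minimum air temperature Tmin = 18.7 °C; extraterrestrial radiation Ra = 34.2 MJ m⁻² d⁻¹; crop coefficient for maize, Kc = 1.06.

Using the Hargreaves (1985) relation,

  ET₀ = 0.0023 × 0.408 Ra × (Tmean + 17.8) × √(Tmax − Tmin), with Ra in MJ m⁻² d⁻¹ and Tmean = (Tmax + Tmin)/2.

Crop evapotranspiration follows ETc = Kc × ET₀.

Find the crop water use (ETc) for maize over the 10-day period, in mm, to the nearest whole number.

45 mm

Tmean = (28.8 + 18.7)/2 = 23.75 °C
0.408 Ra = 0.408 × 34.2 = 13.9536 mm/d equivalent
ET₀ = 0.0023 × 13.9536 × (23.75 + 17.8) × √10.1 = 0.0023 × 13.9536 × 41.55 × 3.1780 = 4.2378 mm/d
ETc = Kc × ET₀ = 1.06 × 4.2378 = 4.4921 mm/d
Over 10 days: 4.4921 × 10 = 44.921 mm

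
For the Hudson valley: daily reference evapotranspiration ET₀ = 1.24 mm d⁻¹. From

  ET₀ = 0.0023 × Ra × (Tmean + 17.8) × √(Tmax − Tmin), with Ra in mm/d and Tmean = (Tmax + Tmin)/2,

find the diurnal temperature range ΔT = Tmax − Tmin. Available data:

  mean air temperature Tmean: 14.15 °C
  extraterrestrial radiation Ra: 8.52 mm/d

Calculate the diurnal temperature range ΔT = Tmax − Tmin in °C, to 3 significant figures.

√ΔT = ET₀ / [0.0023 × Ra × (Tmean+17.8)] = 1.24 / (0.0023 × 8.52 × 31.95) = 1.9805
ΔT = 1.9805² = 3.922 °C

3.92 °C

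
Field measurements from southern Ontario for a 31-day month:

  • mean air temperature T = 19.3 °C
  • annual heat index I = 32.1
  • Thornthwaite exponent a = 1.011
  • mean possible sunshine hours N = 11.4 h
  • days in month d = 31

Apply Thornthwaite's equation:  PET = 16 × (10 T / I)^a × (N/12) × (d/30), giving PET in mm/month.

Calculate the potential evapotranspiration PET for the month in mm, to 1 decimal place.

96.3 mm

10T/I = 10 × 19.3 / 32.1 = 6.0125
(10T/I)^a = 6.0125^1.011 = 6.1323
Uncorrected PET = 16 × 6.1323 = 98.117 mm
Correction = (N/12)(d/30) = (11.4/12)(31/30) = 0.9817
PET = 98.117 × 0.9817 = 96.321 mm/month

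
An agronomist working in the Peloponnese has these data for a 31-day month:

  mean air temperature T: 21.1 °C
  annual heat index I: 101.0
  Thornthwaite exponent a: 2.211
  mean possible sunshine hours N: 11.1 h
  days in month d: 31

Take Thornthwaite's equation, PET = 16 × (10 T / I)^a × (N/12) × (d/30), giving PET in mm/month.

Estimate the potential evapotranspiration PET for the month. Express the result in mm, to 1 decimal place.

10T/I = 10 × 21.1 / 101.0 = 2.0891
(10T/I)^a = 2.0891^2.211 = 5.0984
Uncorrected PET = 16 × 5.0984 = 81.574 mm
Correction = (N/12)(d/30) = (11.1/12)(31/30) = 0.9558
PET = 81.574 × 0.9558 = 77.968 mm/month

78.0 mm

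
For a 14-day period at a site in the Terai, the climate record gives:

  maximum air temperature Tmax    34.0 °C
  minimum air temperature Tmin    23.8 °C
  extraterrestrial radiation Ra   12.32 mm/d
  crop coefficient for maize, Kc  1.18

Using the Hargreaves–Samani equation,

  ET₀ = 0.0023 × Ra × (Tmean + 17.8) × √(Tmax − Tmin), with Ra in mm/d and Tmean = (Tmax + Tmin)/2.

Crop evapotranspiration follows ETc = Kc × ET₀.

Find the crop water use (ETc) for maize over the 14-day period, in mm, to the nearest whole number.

70 mm

Tmean = (34.0 + 23.8)/2 = 28.90 °C
ET₀ = 0.0023 × 12.32 × (28.90 + 17.8) × √10.2 = 0.0023 × 12.32 × 46.70 × 3.1937 = 4.2262 mm/d
ETc = Kc × ET₀ = 1.18 × 4.2262 = 4.9869 mm/d
Over 14 days: 4.9869 × 14 = 69.817 mm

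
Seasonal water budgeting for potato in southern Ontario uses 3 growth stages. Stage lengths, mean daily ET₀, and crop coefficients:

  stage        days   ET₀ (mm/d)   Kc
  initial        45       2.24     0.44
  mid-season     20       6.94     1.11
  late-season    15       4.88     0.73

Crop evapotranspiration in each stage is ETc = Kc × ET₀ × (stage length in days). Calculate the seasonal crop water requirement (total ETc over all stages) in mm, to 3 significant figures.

252 mm

initial: 0.44 × 2.24 × 45 = 44.35 mm
mid-season: 1.11 × 6.94 × 20 = 154.07 mm
late-season: 0.73 × 4.88 × 15 = 53.44 mm
Seasonal total = 251.86 mm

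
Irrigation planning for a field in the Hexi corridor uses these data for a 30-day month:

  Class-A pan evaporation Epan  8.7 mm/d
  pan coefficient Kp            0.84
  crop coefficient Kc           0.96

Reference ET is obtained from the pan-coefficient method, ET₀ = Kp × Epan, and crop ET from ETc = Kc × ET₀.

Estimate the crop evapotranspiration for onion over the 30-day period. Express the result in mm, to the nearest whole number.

ET₀ = 0.84 × 8.7 = 7.3080 mm/d
ETc = Kc × ET₀ = 0.96 × 7.3080 = 7.0157 mm/d
Over 30 days: 7.0157 × 30 = 210.471 mm

210 mm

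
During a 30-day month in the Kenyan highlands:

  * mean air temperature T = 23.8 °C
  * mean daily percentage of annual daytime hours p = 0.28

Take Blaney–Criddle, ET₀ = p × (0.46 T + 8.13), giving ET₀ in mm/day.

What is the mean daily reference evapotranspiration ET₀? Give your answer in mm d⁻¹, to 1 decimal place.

ET₀ = 0.28 × (0.46 × 23.8 + 8.13) = 0.28 × 19.078 = 5.3418 mm/d

5.3 mm d⁻¹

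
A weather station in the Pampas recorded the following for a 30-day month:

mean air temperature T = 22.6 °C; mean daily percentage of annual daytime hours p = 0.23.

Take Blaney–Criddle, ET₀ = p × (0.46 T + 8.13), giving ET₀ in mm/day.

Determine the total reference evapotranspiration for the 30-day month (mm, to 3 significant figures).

ET₀ = 0.23 × (0.46 × 22.6 + 8.13) = 0.23 × 18.526 = 4.2610 mm/d
Monthly total = 4.2610 × 30 = 127.830 mm

128 mm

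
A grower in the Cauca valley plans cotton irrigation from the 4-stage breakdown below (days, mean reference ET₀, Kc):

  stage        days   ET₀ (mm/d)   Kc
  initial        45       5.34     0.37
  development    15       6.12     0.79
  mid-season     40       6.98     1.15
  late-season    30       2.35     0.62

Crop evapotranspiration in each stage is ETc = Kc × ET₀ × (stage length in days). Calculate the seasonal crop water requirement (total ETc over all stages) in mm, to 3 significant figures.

526 mm

initial: 0.37 × 5.34 × 45 = 88.91 mm
development: 0.79 × 6.12 × 15 = 72.52 mm
mid-season: 1.15 × 6.98 × 40 = 321.08 mm
late-season: 0.62 × 2.35 × 30 = 43.71 mm
Seasonal total = 526.22 mm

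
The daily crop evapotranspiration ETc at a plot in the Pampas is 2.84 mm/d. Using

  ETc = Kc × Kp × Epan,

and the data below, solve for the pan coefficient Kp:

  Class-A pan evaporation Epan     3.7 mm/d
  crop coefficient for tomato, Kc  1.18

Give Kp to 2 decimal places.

ETc = Kc × Kp × Epan  ⇒  Kp = ETc / (Kc × Epan)
Kp = 2.84 / (1.18 × 3.7) = 2.84 / 4.366 = 0.6505

0.65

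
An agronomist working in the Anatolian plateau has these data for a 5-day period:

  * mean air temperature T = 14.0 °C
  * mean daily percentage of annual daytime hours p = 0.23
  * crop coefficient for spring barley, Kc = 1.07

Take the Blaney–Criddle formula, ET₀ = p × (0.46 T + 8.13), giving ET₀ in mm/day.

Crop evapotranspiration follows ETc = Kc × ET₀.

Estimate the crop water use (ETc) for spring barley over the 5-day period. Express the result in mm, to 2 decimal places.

17.93 mm

ET₀ = 0.23 × (0.46 × 14.0 + 8.13) = 0.23 × 14.570 = 3.3511 mm/d
ETc = Kc × ET₀ = 1.07 × 3.3511 = 3.5857 mm/d
Over 5 days: 3.5857 × 5 = 17.929 mm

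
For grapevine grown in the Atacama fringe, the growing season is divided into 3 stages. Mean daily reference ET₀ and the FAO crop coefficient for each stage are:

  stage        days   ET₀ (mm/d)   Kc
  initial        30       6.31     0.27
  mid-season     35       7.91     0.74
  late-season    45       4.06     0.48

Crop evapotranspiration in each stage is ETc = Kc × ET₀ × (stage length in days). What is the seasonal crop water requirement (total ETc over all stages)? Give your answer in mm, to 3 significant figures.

initial: 0.27 × 6.31 × 30 = 51.11 mm
mid-season: 0.74 × 7.91 × 35 = 204.87 mm
late-season: 0.48 × 4.06 × 45 = 87.70 mm
Seasonal total = 343.68 mm

344 mm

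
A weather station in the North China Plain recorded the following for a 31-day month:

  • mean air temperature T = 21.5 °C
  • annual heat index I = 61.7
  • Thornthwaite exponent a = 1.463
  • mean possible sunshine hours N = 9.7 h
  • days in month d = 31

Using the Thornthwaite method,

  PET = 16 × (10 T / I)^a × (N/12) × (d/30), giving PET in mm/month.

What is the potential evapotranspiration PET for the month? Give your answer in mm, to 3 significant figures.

10T/I = 10 × 21.5 / 61.7 = 3.4846
(10T/I)^a = 3.4846^1.463 = 6.2111
Uncorrected PET = 16 × 6.2111 = 99.378 mm
Correction = (N/12)(d/30) = (9.7/12)(31/30) = 0.8353
PET = 99.378 × 0.8353 = 83.010 mm/month

83.0 mm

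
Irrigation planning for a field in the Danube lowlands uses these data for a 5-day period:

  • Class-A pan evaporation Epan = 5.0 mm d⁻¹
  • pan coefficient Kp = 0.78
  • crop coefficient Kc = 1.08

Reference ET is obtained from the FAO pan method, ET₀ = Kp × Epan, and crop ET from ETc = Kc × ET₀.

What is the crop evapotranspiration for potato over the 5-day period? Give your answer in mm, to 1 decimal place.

21.1 mm

ET₀ = 0.78 × 5.0 = 3.9000 mm/d
ETc = Kc × ET₀ = 1.08 × 3.9000 = 4.2120 mm/d
Over 5 days: 4.2120 × 5 = 21.060 mm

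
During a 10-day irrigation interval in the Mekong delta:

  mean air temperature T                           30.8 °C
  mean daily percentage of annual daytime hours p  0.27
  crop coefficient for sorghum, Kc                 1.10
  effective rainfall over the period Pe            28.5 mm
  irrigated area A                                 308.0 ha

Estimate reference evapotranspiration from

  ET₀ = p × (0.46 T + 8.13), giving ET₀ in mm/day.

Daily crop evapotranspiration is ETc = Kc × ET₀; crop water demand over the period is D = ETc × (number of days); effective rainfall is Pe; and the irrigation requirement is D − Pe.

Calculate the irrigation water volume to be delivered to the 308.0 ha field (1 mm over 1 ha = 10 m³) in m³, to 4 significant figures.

ET₀ = 0.27 × (0.46 × 30.8 + 8.13) = 0.27 × 22.298 = 6.0205 mm/d
ETc = Kc × ET₀ = 1.10 × 6.0205 = 6.6226 mm/d
Crop demand D = ETc × 10 d = 6.6226 × 10 = 66.226 mm
D − Pe = 66.226 − 28.5 = 37.726 mm
Volume = 37.726 mm × 308.0 ha × 10 = 116196.1 m³

116200 m³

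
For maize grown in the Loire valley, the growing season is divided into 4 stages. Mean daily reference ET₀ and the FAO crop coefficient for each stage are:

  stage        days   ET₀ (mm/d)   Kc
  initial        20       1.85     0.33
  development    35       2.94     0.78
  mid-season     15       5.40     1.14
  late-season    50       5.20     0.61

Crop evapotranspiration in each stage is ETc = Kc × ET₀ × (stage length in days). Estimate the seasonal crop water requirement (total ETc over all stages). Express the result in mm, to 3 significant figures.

343 mm

initial: 0.33 × 1.85 × 20 = 12.21 mm
development: 0.78 × 2.94 × 35 = 80.26 mm
mid-season: 1.14 × 5.40 × 15 = 92.34 mm
late-season: 0.61 × 5.20 × 50 = 158.60 mm
Seasonal total = 343.41 mm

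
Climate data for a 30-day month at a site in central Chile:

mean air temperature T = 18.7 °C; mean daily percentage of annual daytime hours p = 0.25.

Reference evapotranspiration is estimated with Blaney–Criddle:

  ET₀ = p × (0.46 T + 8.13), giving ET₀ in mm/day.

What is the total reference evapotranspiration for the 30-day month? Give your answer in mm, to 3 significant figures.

ET₀ = 0.25 × (0.46 × 18.7 + 8.13) = 0.25 × 16.732 = 4.1830 mm/d
Monthly total = 4.1830 × 30 = 125.490 mm

125 mm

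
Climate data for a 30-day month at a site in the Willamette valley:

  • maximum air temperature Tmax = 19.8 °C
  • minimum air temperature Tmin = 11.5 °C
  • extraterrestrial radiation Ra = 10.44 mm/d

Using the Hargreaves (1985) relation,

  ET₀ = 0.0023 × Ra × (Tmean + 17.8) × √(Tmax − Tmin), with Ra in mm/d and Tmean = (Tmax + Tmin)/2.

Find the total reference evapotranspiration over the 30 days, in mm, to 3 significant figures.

Tmean = (19.8 + 11.5)/2 = 15.65 °C
ET₀ = 0.0023 × 10.44 × (15.65 + 17.8) × √8.3 = 0.0023 × 10.44 × 33.45 × 2.8810 = 2.3140 mm/d
Over 30 days: 2.3140 × 30 = 69.420 mm

69.4 mm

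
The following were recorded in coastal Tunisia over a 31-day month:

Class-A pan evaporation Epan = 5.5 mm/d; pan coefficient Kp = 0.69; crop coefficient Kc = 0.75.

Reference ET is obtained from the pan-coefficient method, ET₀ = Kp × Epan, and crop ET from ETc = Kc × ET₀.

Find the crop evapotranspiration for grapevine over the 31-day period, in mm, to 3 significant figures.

88.2 mm

ET₀ = 0.69 × 5.5 = 3.7950 mm/d
ETc = Kc × ET₀ = 0.75 × 3.7950 = 2.8463 mm/d
Over 31 days: 2.8463 × 31 = 88.235 mm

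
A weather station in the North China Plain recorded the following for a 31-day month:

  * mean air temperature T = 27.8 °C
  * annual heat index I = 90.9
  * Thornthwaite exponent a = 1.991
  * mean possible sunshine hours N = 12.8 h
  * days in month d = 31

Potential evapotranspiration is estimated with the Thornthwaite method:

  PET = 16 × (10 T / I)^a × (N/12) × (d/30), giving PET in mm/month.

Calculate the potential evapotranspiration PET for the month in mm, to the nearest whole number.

10T/I = 10 × 27.8 / 90.9 = 3.0583
(10T/I)^a = 3.0583^1.991 = 9.2596
Uncorrected PET = 16 × 9.2596 = 148.154 mm
Correction = (N/12)(d/30) = (12.8/12)(31/30) = 1.1022
PET = 148.154 × 1.1022 = 163.295 mm/month

163 mm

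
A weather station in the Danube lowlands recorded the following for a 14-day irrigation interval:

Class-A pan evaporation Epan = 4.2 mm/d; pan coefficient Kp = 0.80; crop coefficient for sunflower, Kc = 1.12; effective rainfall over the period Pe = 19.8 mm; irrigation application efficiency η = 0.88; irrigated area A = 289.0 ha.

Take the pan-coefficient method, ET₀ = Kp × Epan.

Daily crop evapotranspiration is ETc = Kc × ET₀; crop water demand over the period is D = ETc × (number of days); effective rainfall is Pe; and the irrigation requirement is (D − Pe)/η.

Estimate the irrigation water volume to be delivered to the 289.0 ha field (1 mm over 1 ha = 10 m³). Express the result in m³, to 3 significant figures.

108000 m³

ET₀ = 0.80 × 4.2 = 3.3600 mm/d
ETc = Kc × ET₀ = 1.12 × 3.3600 = 3.7632 mm/d
Crop demand D = ETc × 14 d = 3.7632 × 14 = 52.685 mm
D − Pe = 52.685 − 19.8 = 32.885 mm
Gross irrigation = 32.885 / 0.88 = 37.369 mm
Volume = 37.369 mm × 289.0 ha × 10 = 107996.4 m³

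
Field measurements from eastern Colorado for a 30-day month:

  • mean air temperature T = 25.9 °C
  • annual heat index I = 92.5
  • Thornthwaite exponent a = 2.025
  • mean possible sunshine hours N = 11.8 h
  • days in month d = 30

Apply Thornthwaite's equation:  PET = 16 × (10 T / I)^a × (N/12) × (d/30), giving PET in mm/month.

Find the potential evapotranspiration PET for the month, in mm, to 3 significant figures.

127 mm

10T/I = 10 × 25.9 / 92.5 = 2.8000
(10T/I)^a = 2.8000^2.025 = 8.0444
Uncorrected PET = 16 × 8.0444 = 128.710 mm
Correction = (N/12)(d/30) = (11.8/12)(30/30) = 0.9833
PET = 128.710 × 0.9833 = 126.561 mm/month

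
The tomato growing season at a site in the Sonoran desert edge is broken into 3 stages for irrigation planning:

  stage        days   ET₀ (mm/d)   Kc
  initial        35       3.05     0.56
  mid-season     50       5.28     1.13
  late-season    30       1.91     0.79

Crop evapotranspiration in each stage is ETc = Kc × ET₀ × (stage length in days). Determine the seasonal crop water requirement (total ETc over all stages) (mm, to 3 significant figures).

initial: 0.56 × 3.05 × 35 = 59.78 mm
mid-season: 1.13 × 5.28 × 50 = 298.32 mm
late-season: 0.79 × 1.91 × 30 = 45.27 mm
Seasonal total = 403.37 mm

403 mm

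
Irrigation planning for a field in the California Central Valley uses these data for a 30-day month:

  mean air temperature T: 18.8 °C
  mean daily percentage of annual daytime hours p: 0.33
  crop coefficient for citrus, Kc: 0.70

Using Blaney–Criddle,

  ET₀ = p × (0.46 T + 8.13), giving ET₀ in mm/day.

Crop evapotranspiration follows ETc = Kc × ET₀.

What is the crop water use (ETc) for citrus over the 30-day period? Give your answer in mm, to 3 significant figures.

116 mm

ET₀ = 0.33 × (0.46 × 18.8 + 8.13) = 0.33 × 16.778 = 5.5367 mm/d
ETc = Kc × ET₀ = 0.70 × 5.5367 = 3.8757 mm/d
Over 30 days: 3.8757 × 30 = 116.271 mm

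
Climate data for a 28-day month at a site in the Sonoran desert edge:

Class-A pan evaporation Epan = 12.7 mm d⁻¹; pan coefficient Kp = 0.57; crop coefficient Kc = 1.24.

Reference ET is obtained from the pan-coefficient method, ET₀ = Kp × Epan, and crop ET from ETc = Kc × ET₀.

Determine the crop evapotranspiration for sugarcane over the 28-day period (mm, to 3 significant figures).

ET₀ = 0.57 × 12.7 = 7.2390 mm/d
ETc = Kc × ET₀ = 1.24 × 7.2390 = 8.9764 mm/d
Over 28 days: 8.9764 × 28 = 251.339 mm

251 mm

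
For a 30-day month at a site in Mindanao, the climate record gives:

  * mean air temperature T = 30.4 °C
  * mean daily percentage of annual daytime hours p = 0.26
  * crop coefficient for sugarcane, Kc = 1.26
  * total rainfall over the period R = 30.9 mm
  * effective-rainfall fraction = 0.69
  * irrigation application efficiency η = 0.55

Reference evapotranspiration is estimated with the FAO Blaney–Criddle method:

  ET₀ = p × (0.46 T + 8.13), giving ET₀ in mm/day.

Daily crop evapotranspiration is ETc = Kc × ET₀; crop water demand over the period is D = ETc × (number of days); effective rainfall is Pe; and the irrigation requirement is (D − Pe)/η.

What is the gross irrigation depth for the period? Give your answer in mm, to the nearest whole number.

356 mm

ET₀ = 0.26 × (0.46 × 30.4 + 8.13) = 0.26 × 22.114 = 5.7496 mm/d
ETc = Kc × ET₀ = 1.26 × 5.7496 = 7.2445 mm/d
Crop demand D = ETc × 30 d = 7.2445 × 30 = 217.335 mm
Pe = 0.69 × 30.9 = 21.321 mm
D − Pe = 217.335 − 21.321 = 196.014 mm
Gross irrigation = 196.014 / 0.55 = 356.389 mm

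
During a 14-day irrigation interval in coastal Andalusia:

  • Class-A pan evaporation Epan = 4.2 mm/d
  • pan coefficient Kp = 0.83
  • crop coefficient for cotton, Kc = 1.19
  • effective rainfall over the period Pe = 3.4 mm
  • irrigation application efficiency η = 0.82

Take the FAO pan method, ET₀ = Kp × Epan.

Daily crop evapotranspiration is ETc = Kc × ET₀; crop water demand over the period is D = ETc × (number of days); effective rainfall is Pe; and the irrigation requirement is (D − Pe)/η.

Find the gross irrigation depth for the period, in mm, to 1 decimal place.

ET₀ = 0.83 × 4.2 = 3.4860 mm/d
ETc = Kc × ET₀ = 1.19 × 3.4860 = 4.1483 mm/d
Crop demand D = ETc × 14 d = 4.1483 × 14 = 58.076 mm
D − Pe = 58.076 − 3.4 = 54.676 mm
Gross irrigation = 54.676 / 0.82 = 66.678 mm

66.7 mm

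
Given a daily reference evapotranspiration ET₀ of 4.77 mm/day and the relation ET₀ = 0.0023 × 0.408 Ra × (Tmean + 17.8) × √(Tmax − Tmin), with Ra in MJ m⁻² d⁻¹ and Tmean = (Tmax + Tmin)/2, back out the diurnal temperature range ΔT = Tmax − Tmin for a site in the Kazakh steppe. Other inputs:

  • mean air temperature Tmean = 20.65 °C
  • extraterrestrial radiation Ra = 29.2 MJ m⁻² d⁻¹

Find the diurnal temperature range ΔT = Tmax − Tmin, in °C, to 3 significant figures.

20.5 °C

√ΔT = ET₀ / [0.0023 × 0.408 × Ra × (Tmean+17.8)] = 4.77 / (0.0023 × 11.9136 × 38.45) = 4.5274
ΔT = 4.5274² = 20.497 °C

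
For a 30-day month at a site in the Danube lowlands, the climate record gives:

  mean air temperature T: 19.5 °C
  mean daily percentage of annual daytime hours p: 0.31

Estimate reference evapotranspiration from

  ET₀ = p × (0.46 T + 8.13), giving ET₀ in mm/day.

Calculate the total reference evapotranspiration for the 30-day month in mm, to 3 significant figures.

ET₀ = 0.31 × (0.46 × 19.5 + 8.13) = 0.31 × 17.100 = 5.3010 mm/d
Monthly total = 5.3010 × 30 = 159.030 mm

159 mm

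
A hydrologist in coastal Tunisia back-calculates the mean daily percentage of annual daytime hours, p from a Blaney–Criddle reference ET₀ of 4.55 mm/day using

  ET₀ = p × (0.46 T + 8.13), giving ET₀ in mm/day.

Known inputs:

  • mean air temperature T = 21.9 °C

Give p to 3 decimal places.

p = ET₀ / (0.46 T + 8.13) = 4.55 / (0.46 × 21.9 + 8.13) = 4.55 / 18.204 = 0.2499

0.250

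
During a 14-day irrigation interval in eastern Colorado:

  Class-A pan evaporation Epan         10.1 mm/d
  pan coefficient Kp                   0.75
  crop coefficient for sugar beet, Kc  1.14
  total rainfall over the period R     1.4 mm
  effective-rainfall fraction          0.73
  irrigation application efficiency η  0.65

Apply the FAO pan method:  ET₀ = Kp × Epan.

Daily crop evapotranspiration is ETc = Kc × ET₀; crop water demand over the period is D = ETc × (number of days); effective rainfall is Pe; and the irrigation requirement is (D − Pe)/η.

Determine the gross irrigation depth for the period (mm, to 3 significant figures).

184 mm

ET₀ = 0.75 × 10.1 = 7.5750 mm/d
ETc = Kc × ET₀ = 1.14 × 7.5750 = 8.6355 mm/d
Crop demand D = ETc × 14 d = 8.6355 × 14 = 120.897 mm
Pe = 0.73 × 1.4 = 1.022 mm
D − Pe = 120.897 − 1.022 = 119.875 mm
Gross irrigation = 119.875 / 0.65 = 184.423 mm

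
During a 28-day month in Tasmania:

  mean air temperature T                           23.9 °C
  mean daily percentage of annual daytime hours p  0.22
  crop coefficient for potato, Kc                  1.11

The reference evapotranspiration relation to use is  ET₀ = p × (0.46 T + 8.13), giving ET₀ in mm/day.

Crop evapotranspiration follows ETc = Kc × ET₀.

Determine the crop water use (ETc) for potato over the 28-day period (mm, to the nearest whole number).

ET₀ = 0.22 × (0.46 × 23.9 + 8.13) = 0.22 × 19.124 = 4.2073 mm/d
ETc = Kc × ET₀ = 1.11 × 4.2073 = 4.6701 mm/d
Over 28 days: 4.6701 × 28 = 130.763 mm

131 mm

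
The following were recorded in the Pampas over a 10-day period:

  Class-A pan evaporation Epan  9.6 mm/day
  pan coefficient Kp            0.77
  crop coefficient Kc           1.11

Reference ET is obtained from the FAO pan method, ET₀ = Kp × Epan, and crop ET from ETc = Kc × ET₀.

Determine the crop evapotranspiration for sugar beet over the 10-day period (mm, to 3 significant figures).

82.1 mm

ET₀ = 0.77 × 9.6 = 7.3920 mm/d
ETc = Kc × ET₀ = 1.11 × 7.3920 = 8.2051 mm/d
Over 10 days: 8.2051 × 10 = 82.051 mm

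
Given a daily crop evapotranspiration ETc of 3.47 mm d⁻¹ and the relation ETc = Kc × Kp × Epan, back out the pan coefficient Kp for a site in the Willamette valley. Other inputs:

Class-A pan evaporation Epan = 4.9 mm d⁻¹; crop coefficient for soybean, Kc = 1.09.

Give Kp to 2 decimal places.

0.65

ETc = Kc × Kp × Epan  ⇒  Kp = ETc / (Kc × Epan)
Kp = 3.47 / (1.09 × 4.9) = 3.47 / 5.341 = 0.6497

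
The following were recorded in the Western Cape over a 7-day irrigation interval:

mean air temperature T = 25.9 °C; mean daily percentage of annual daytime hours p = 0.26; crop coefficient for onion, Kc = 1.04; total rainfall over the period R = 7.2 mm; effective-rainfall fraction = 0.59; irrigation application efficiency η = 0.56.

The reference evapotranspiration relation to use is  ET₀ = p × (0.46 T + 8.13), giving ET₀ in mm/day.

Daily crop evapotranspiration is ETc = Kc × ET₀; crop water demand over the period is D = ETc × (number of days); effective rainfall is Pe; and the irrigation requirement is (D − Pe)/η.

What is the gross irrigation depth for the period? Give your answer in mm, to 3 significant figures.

60.2 mm

ET₀ = 0.26 × (0.46 × 25.9 + 8.13) = 0.26 × 20.044 = 5.2114 mm/d
ETc = Kc × ET₀ = 1.04 × 5.2114 = 5.4199 mm/d
Crop demand D = ETc × 7 d = 5.4199 × 7 = 37.939 mm
Pe = 0.59 × 7.2 = 4.248 mm
D − Pe = 37.939 − 4.248 = 33.691 mm
Gross irrigation = 33.691 / 0.56 = 60.163 mm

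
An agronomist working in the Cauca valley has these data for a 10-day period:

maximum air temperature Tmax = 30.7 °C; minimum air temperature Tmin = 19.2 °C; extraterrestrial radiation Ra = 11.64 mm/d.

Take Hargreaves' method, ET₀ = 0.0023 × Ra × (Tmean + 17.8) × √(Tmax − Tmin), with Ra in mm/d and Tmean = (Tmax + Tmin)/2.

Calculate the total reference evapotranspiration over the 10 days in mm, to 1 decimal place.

Tmean = (30.7 + 19.2)/2 = 24.95 °C
ET₀ = 0.0023 × 11.64 × (24.95 + 17.8) × √11.5 = 0.0023 × 11.64 × 42.75 × 3.3912 = 3.8812 mm/d
Over 10 days: 3.8812 × 10 = 38.812 mm

38.8 mm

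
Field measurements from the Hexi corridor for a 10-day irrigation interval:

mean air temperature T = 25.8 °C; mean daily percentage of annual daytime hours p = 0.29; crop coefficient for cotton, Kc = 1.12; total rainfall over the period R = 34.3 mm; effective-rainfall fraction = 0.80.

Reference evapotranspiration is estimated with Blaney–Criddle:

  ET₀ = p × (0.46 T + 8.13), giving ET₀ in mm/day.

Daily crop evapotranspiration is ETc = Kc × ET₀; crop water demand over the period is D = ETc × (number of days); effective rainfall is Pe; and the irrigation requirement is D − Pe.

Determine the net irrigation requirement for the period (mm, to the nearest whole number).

38 mm

ET₀ = 0.29 × (0.46 × 25.8 + 8.13) = 0.29 × 19.998 = 5.7994 mm/d
ETc = Kc × ET₀ = 1.12 × 5.7994 = 6.4953 mm/d
Crop demand D = ETc × 10 d = 6.4953 × 10 = 64.953 mm
Pe = 0.80 × 34.3 = 27.440 mm
D − Pe = 64.953 − 27.440 = 37.513 mm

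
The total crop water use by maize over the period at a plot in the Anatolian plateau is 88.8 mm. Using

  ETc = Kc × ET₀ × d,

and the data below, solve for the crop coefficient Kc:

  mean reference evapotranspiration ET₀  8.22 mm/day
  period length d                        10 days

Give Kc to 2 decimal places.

ETc = Kc × ET₀ × d  ⇒  Kc = ETc / (ET₀ × d)
Kc = 88.8 / (8.22 × 10) = 88.8 / 82.20 = 1.0803

1.08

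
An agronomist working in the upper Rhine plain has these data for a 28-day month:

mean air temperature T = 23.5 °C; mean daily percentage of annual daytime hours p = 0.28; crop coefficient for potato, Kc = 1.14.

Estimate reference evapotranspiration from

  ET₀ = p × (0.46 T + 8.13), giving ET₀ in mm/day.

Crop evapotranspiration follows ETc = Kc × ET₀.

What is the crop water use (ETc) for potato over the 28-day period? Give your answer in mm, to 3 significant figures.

169 mm

ET₀ = 0.28 × (0.46 × 23.5 + 8.13) = 0.28 × 18.940 = 5.3032 mm/d
ETc = Kc × ET₀ = 1.14 × 5.3032 = 6.0456 mm/d
Over 28 days: 6.0456 × 28 = 169.277 mm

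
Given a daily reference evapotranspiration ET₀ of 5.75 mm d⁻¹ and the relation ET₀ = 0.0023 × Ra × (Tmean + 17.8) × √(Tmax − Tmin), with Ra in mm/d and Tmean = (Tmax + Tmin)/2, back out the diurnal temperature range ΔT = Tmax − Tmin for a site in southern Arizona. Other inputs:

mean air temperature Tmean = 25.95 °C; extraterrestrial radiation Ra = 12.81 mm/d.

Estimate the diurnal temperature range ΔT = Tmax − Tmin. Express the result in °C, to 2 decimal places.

19.90 °C

√ΔT = ET₀ / [0.0023 × Ra × (Tmean+17.8)] = 5.75 / (0.0023 × 12.81 × 43.75) = 4.4608
ΔT = 4.4608² = 19.899 °C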